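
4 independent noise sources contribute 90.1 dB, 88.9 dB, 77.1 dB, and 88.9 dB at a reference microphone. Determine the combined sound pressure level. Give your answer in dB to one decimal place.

94.2 dB

For uncorrelated sources the intensities add, so convert each level to linear form, sum, and take 10·log₁₀ of the total.
Σ 10^(L/10) = 10^(90.1/10) + 10^(88.9/10) + 10^(77.1/10) + 10^(88.9/10) = 2.627e+09.
L_total = 10·log₁₀(2.627e+09) = 94.19 dB.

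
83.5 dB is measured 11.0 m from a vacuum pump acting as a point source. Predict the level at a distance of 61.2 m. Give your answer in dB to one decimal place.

Point-source attenuation: ΔL = 20·log₁₀(r₂/r₁) = 20·log₁₀(61.2/11.0) = 14.907 dB.
L₂ = 83.5 − 20·log₁₀(61.2/11.0) = 83.5 − 14.907 = 68.59 dB.

68.6 dB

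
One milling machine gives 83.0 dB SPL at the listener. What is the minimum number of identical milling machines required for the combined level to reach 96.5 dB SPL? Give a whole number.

23

Need L₁ + 10·log₁₀ N ≥ 96.5, i.e. log₁₀ N ≥ 1.35.
N ≥ 10^(13.5/10) = 22.387, so N = 23.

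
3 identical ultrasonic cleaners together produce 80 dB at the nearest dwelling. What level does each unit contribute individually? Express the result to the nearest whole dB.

Dividing the total intensity by 3 lowers the level by 10·log₁₀ 3 = 4.771 dB: L₁ = 80 − 4.771.

75 dB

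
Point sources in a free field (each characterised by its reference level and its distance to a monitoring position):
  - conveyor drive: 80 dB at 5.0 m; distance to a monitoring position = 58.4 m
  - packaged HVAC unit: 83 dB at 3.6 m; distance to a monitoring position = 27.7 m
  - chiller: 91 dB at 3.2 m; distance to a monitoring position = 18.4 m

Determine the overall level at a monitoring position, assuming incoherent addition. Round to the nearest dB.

First find each source's level at the receiver (point-source: −20·log₁₀(r/r_ref)), then combine on an intensity basis.
conveyor drive: 80 − 20·log₁₀(58.4/5.0) = 80 − 21.35 = 58.65 dB.
packaged HVAC unit: 83 − 20·log₁₀(27.7/3.6) = 83 − 17.72 = 65.28 dB.
chiller: 91 − 20·log₁₀(18.4/3.2) = 91 − 15.19 = 75.81 dB.
Σ 10^(L/10) = 4.218e+07 → L_total = 10·log₁₀(4.218e+07) = 76.25 dB.

76 dB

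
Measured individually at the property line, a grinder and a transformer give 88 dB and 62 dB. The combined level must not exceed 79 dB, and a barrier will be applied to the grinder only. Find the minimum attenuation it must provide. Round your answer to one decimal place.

9.1 dB

The untreated sources together contribute 10^(62/10) = 1.585e+06, i.e. 62.00 dB.
The limit corresponds to 10^(79/10) = 7.943e+07; subtracting the fixed part leaves 7.785e+07 for the grinder, i.e. 78.91 dB.
Required insertion loss = 88 − 78.91 = 9.09 dB.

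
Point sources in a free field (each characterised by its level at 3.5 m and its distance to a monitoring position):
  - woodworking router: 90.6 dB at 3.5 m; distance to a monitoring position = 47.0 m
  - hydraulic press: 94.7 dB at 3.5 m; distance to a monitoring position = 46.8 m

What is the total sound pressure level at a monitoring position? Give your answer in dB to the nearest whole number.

74 dB

Apply inverse-square spreading to bring every level to the receiver, then sum 10^(L/10).
woodworking router: 90.6 − 20·log₁₀(47.0/3.5) = 90.6 − 22.56 = 68.04 dB.
hydraulic press: 94.7 − 20·log₁₀(46.8/3.5) = 94.7 − 22.52 = 72.18 dB.
Σ 10^(L/10) = 2.287e+07 → L_total = 10·log₁₀(2.287e+07) = 73.59 dB.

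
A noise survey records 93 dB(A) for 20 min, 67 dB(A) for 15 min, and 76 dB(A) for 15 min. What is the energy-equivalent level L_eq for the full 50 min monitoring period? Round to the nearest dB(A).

89 dB(A)

Weight each interval's intensity by its duration and average over T = 50 min:
Σ tᵢ·10^(Lᵢ/10) = 20·10^(93/10) + 15·10^(67/10) + 15·10^(76/10) = 4.058e+10.
L_eq = 10·log₁₀(4.058e+10/50) = 89.09 dB(A).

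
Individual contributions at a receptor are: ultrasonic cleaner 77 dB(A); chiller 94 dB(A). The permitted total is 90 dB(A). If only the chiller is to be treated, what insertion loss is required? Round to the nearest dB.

Everything except the chiller sums to 10^(77/10) = 5.012e+07 in linear terms, 77.00 dB(A).
The limit corresponds to 10^(90/10) = 1.000e+09; subtracting the fixed part leaves 9.499e+08 for the chiller, i.e. 89.78 dB(A).
So the chiller must be reduced from 94 to 89.78 dB(A): IL = 4.22 dB.

4 dB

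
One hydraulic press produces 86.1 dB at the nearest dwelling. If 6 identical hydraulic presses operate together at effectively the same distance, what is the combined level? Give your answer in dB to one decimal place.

93.9 dB

With 6 equal, uncorrelated contributions the intensity is 6× that of one unit, giving a rise of 10·log₁₀ 6.
L_total = 86.1 + 10·log₁₀(6) = 86.1 + 7.782 = 93.88 dB.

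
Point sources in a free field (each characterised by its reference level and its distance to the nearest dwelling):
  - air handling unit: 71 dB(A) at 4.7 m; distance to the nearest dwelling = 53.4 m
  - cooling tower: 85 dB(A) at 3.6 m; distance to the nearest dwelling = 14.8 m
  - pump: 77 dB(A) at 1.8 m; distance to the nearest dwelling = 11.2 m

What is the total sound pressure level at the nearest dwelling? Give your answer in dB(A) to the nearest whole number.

73 dB(A)

First find each source's level at the receiver (point-source: −20·log₁₀(r/r_ref)), then combine on an intensity basis.
air handling unit: 71 − 20·log₁₀(53.4/4.7) = 71 − 21.11 = 49.89 dB(A).
cooling tower: 85 − 20·log₁₀(14.8/3.6) = 85 − 12.28 = 72.72 dB(A).
pump: 77 − 20·log₁₀(11.2/1.8) = 77 − 15.88 = 61.12 dB(A).
Σ 10^(L/10) = 2.010e+07 → L_total = 10·log₁₀(2.010e+07) = 73.03 dB(A).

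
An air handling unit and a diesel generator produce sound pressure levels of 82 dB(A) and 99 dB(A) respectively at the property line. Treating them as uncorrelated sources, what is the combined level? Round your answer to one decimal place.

99.1 dB(A)

Incoherent sources combine by intensity addition: L_total = 10·log₁₀(Σ 10^(L_i/10)).
Σ 10^(L/10) = 10^(82/10) + 10^(99/10) = 8.102e+09.
L_total = 10·log₁₀(8.102e+09) = 99.09 dB(A).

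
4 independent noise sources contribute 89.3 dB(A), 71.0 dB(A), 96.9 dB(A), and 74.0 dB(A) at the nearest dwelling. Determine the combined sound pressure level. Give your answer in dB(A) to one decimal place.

97.6 dB(A)

For uncorrelated sources the intensities add, so convert each level to linear form, sum, and take 10·log₁₀ of the total.
Σ 10^(L/10) = 10^(89.3/10) + 10^(71.0/10) + 10^(96.9/10) + 10^(74.0/10) = 5.787e+09.
L_total = 10·log₁₀(5.787e+09) = 97.62 dB(A).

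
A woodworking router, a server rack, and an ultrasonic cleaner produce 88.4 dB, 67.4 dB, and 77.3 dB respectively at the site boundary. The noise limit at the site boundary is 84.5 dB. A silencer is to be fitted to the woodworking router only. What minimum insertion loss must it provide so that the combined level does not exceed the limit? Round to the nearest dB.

The untreated sources together contribute 10^(67.4/10) + 10^(77.3/10) = 5.920e+07, i.e. 77.72 dB.
To meet 84.5 dB overall, the treated woodworking router may contribute at most 10^(84.5/10) − 5.920e+07 = 2.226e+08, i.e. 83.48 dB.
So the woodworking router must be reduced from 88.4 to 83.48 dB: IL = 4.92 dB.

5 dB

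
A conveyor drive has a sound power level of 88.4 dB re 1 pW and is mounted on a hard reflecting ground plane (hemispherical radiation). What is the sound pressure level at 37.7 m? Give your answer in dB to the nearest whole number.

49 dB

The power spreads over a hemisphere of area 2π·r², so L_p = L_w − 10·log₁₀(2π·r²).
2π·r² = 8930 m², 10·log₁₀ of that is 39.509 dB.
L_p = 88.4 − 39.509 = 48.89 dB.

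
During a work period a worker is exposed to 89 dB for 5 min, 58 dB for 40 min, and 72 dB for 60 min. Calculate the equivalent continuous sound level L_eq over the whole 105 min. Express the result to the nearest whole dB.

77 dB

L_eq = 10·log₁₀[(1/T)·Σ tᵢ·10^(Lᵢ/10)] with T = 105 min.
Σ tᵢ·10^(Lᵢ/10) = 5·10^(89/10) + 40·10^(58/10) + 60·10^(72/10) = 4.948e+09.
L_eq = 10·log₁₀(4.948e+09/105) = 76.73 dB.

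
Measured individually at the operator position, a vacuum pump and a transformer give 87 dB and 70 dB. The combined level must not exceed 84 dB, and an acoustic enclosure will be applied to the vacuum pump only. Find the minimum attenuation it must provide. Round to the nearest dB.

Everything except the vacuum pump sums to 10^(70/10) = 1.000e+07 in linear terms, 70.00 dB.
The limit corresponds to 10^(84/10) = 2.512e+08; subtracting the fixed part leaves 2.412e+08 for the vacuum pump, i.e. 83.82 dB.
Required insertion loss = 87 − 83.82 = 3.18 dB.

3 dB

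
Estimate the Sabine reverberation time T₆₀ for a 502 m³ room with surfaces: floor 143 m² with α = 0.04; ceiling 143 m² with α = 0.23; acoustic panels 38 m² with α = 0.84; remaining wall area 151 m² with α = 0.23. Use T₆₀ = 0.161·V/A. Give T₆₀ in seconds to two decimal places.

0.77 s

A = Σ Sᵢαᵢ = 143·0.04 + 143·0.23 + 38·0.84 + 151·0.23 = 105.26 m².
T₆₀ = 0.161·V/A = 0.161·502/105.26 = 0.768 s.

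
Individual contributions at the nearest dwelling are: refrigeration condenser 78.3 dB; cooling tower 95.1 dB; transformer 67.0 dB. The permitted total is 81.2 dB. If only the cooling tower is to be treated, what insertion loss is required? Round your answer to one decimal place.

Fixed contribution from the other sources: Σ 10^(L/10) = 10^(78.3/10) + 10^(67.0/10) = 7.262e+07 (78.61 dB).
The limit corresponds to 10^(81.2/10) = 1.318e+08; subtracting the fixed part leaves 5.921e+07 for the cooling tower, i.e. 77.72 dB.
So the cooling tower must be reduced from 95.1 to 77.72 dB: IL = 17.38 dB.

17.4 dB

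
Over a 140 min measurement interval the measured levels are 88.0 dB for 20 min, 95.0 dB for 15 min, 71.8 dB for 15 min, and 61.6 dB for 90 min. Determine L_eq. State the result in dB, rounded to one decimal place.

86.3 dB

The energy average is taken in the linear domain: L_eq = 10·log₁₀[(Σ tᵢ·10^(Lᵢ/10))/T], T = 140 min.
Σ tᵢ·10^(Lᵢ/10) = 20·10^(88.0/10) + 15·10^(95.0/10) + 15·10^(71.8/10) + 90·10^(61.6/10) = 6.041e+10.
L_eq = 10·log₁₀(6.041e+10/140) = 86.35 dB.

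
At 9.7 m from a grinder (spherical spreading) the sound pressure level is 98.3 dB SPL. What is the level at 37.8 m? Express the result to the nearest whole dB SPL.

Spherical spreading from a point source gives a 20·log₁₀(r₂/r₁) drop.
L₂ = 98.3 − 20·log₁₀(37.8/9.7) = 98.3 − 11.814 = 86.49 dB SPL.

86 dB SPL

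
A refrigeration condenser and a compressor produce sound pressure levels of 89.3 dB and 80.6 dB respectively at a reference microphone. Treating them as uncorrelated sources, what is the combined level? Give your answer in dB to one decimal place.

Incoherent sources combine by intensity addition: L_total = 10·log₁₀(Σ 10^(L_i/10)).
Σ 10^(L/10) = 10^(89.3/10) + 10^(80.6/10) = 9.660e+08.
L_total = 10·log₁₀(9.660e+08) = 89.85 dB.

89.8 dB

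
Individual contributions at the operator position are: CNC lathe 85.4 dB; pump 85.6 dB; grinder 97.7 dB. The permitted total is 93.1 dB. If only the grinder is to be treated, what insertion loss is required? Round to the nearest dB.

6 dB

Everything except the grinder sums to 10^(85.4/10) + 10^(85.6/10) = 7.098e+08 in linear terms, 88.51 dB.
The limit corresponds to 10^(93.1/10) = 2.042e+09; subtracting the fixed part leaves 1.332e+09 for the grinder, i.e. 91.24 dB.
Required insertion loss = 97.7 − 91.24 = 6.46 dB.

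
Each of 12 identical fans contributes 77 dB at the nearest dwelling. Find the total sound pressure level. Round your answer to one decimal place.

N identical incoherent sources raise the level by 10·log₁₀ N.
L_total = 77 + 10·log₁₀(12) = 77 + 10.792 = 87.79 dB.

87.8 dB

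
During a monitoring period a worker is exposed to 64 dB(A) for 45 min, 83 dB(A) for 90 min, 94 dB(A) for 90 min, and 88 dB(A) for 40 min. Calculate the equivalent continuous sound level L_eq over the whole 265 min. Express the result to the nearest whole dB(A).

90 dB(A)

Weight each interval's intensity by its duration and average over T = 265 min:
Σ tᵢ·10^(Lᵢ/10) = 45·10^(64/10) + 90·10^(83/10) + 90·10^(94/10) + 40·10^(88/10) = 2.694e+11.
L_eq = 10·log₁₀(2.694e+11/265) = 90.07 dB(A).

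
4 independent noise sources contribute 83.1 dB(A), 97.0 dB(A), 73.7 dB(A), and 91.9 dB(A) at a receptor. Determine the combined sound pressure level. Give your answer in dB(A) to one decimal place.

98.3 dB(A)

Incoherent sources combine by intensity addition: L_total = 10·log₁₀(Σ 10^(L_i/10)).
Σ 10^(L/10) = 10^(83.1/10) + 10^(97.0/10) + 10^(73.7/10) + 10^(91.9/10) = 6.788e+09.
L_total = 10·log₁₀(6.788e+09) = 98.32 dB(A).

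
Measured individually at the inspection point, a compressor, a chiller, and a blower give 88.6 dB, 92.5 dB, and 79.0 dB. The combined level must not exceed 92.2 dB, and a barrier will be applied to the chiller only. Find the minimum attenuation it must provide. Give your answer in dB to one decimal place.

3.2 dB

Everything except the chiller sums to 10^(88.6/10) + 10^(79.0/10) = 8.039e+08 in linear terms, 89.05 dB.
The limit corresponds to 10^(92.2/10) = 1.660e+09; subtracting the fixed part leaves 8.557e+08 for the chiller, i.e. 89.32 dB.
Required insertion loss = 92.5 − 89.32 = 3.18 dB.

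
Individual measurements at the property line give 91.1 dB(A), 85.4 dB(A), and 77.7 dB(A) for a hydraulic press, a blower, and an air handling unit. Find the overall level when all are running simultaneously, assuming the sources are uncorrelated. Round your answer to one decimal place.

92.3 dB(A)

For uncorrelated sources the intensities add, so convert each level to linear form, sum, and take 10·log₁₀ of the total.
Σ 10^(L/10) = 10^(91.1/10) + 10^(85.4/10) + 10^(77.7/10) = 1.694e+09.
L_total = 10·log₁₀(1.694e+09) = 92.29 dB(A).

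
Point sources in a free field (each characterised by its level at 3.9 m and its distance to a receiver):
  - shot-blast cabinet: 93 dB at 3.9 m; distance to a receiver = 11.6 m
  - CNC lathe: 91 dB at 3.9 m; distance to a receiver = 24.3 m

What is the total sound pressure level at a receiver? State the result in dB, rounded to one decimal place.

84.1 dB

Propagate each source to the receiver with L = L_ref − 20·log₁₀(r/r_ref), then add intensities.
shot-blast cabinet: 93 − 20·log₁₀(11.6/3.9) = 93 − 9.47 = 83.53 dB.
CNC lathe: 91 − 20·log₁₀(24.3/3.9) = 91 − 15.89 = 75.11 dB.
Σ 10^(L/10) = 2.580e+08 → L_total = 10·log₁₀(2.580e+08) = 84.12 dB.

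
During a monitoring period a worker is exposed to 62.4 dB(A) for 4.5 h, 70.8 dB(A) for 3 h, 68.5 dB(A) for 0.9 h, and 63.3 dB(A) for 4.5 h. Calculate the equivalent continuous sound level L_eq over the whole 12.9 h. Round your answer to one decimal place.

Weight each interval's intensity by its duration and average over T = 12.9 h:
Σ tᵢ·10^(Lᵢ/10) = 4.5·10^(62.4/10) + 3·10^(70.8/10) + 0.9·10^(68.5/10) + 4.5·10^(63.3/10) = 5.988e+07.
L_eq = 10·log₁₀(5.988e+07/12.9) = 66.67 dB(A).

66.7 dB(A)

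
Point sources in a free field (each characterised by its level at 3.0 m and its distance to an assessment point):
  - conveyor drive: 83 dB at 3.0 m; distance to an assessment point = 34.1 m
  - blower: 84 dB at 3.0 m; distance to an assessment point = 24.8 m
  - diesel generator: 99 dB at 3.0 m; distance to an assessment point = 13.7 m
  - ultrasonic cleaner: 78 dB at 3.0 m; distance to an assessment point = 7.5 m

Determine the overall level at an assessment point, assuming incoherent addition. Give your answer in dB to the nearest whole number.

Propagate each source to the receiver with L = L_ref − 20·log₁₀(r/r_ref), then add intensities.
conveyor drive: 83 − 20·log₁₀(34.1/3.0) = 83 − 21.11 = 61.89 dB.
blower: 84 − 20·log₁₀(24.8/3.0) = 84 − 18.35 = 65.65 dB.
diesel generator: 99 − 20·log₁₀(13.7/3.0) = 99 − 13.19 = 85.81 dB.
ultrasonic cleaner: 78 − 20·log₁₀(7.5/3.0) = 78 − 7.96 = 70.04 dB.
Σ 10^(L/10) = 3.962e+08 → L_total = 10·log₁₀(3.962e+08) = 85.98 dB.

86 dB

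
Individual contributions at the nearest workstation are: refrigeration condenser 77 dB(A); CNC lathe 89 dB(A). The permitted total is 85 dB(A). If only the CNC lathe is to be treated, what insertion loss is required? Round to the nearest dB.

The untreated sources together contribute 10^(77/10) = 5.012e+07, i.e. 77.00 dB(A).
To meet 85 dB(A) overall, the treated CNC lathe may contribute at most 10^(85/10) − 5.012e+07 = 2.661e+08, i.e. 84.25 dB(A).
So the CNC lathe must be reduced from 89 to 84.25 dB(A): IL = 4.75 dB.

5 dB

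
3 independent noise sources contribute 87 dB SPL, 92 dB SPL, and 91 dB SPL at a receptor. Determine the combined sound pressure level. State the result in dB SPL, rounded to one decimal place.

95.2 dB SPL

For uncorrelated sources the intensities add, so convert each level to linear form, sum, and take 10·log₁₀ of the total.
Σ 10^(L/10) = 10^(87/10) + 10^(92/10) + 10^(91/10) = 3.345e+09.
L_total = 10·log₁₀(3.345e+09) = 95.24 dB SPL.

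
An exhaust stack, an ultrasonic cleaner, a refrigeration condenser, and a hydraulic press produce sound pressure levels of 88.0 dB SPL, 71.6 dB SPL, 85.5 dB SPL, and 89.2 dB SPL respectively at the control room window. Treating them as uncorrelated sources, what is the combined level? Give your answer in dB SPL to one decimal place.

For uncorrelated sources the intensities add, so convert each level to linear form, sum, and take 10·log₁₀ of the total.
Σ 10^(L/10) = 10^(88.0/10) + 10^(71.6/10) + 10^(85.5/10) + 10^(89.2/10) = 1.832e+09.
L_total = 10·log₁₀(1.832e+09) = 92.63 dB SPL.

92.6 dB SPL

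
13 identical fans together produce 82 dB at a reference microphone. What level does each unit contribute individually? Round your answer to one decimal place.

70.9 dB

13 equal contributions raise the level by 10·log₁₀ 13 = 11.139 dB, so each unit alone gives 82 − 11.139.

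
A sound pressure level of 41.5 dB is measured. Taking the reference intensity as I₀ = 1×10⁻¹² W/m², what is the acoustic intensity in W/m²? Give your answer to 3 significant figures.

1.41e-08 W/m²

I = I₀·10^(L/10) = 10⁻¹² × 10^(41.5/10) = 10^(-7.850).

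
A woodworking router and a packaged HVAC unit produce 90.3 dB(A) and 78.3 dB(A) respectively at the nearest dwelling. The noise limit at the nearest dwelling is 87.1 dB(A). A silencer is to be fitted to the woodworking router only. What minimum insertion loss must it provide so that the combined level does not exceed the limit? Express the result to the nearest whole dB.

4 dB

The untreated sources together contribute 10^(78.3/10) = 6.761e+07, i.e. 78.30 dB(A).
The limit corresponds to 10^(87.1/10) = 5.129e+08; subtracting the fixed part leaves 4.453e+08 for the woodworking router, i.e. 86.49 dB(A).
So the woodworking router must be reduced from 90.3 to 86.49 dB(A): IL = 3.81 dB.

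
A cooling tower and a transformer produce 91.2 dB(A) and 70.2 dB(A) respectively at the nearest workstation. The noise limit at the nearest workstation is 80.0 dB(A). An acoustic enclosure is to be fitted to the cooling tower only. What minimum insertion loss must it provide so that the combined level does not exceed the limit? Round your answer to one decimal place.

Everything except the cooling tower sums to 10^(70.2/10) = 1.047e+07 in linear terms, 70.20 dB(A).
To meet 80.0 dB(A) overall, the treated cooling tower may contribute at most 10^(80.0/10) − 1.047e+07 = 8.953e+07, i.e. 79.52 dB(A).
So the cooling tower must be reduced from 91.2 to 79.52 dB(A): IL = 11.68 dB.

11.7 dB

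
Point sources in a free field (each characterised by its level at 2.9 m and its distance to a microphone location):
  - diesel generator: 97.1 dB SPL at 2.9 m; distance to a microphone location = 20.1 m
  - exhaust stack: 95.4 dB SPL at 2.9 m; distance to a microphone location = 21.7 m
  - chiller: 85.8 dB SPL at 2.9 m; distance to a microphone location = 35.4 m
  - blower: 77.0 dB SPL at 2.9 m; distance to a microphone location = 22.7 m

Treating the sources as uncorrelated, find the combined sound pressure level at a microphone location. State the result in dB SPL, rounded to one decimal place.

82.4 dB SPL

Apply inverse-square spreading to bring every level to the receiver, then sum 10^(L/10).
diesel generator: 97.1 − 20·log₁₀(20.1/2.9) = 97.1 − 16.82 = 80.28 dB SPL.
exhaust stack: 95.4 − 20·log₁₀(21.7/2.9) = 95.4 − 17.48 = 77.92 dB SPL.
chiller: 85.8 − 20·log₁₀(35.4/2.9) = 85.8 − 21.73 = 64.07 dB SPL.
blower: 77.0 − 20·log₁₀(22.7/2.9) = 77.0 − 17.87 = 59.13 dB SPL.
Σ 10^(L/10) = 1.721e+08 → L_total = 10·log₁₀(1.721e+08) = 82.36 dB SPL.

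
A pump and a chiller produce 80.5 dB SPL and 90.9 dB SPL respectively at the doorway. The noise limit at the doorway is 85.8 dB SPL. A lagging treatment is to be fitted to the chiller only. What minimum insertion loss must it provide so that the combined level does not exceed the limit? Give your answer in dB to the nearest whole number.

7 dB

The untreated sources together contribute 10^(80.5/10) = 1.122e+08, i.e. 80.50 dB SPL.
The limit corresponds to 10^(85.8/10) = 3.802e+08; subtracting the fixed part leaves 2.680e+08 for the chiller, i.e. 84.28 dB SPL.
Required insertion loss = 90.9 − 84.28 = 6.62 dB.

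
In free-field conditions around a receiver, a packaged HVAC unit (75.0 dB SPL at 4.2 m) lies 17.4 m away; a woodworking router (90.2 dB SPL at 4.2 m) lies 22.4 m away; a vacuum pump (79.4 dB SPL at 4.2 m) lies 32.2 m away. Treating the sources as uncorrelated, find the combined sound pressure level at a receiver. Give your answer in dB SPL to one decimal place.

Apply inverse-square spreading to bring every level to the receiver, then sum 10^(L/10).
packaged HVAC unit: 75.0 − 20·log₁₀(17.4/4.2) = 75.0 − 12.35 = 62.65 dB SPL.
woodworking router: 90.2 − 20·log₁₀(22.4/4.2) = 90.2 − 14.54 = 75.66 dB SPL.
vacuum pump: 79.4 − 20·log₁₀(32.2/4.2) = 79.4 − 17.69 = 61.71 dB SPL.
Σ 10^(L/10) = 4.014e+07 → L_total = 10·log₁₀(4.014e+07) = 76.04 dB SPL.

76.0 dB SPL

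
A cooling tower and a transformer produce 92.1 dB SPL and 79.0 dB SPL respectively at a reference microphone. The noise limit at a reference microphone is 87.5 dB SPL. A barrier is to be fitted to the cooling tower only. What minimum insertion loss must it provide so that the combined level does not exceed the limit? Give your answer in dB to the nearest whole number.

Fixed contribution from the other source: Σ 10^(L/10) = 10^(79.0/10) = 7.943e+07 (79.00 dB SPL).
The limit corresponds to 10^(87.5/10) = 5.623e+08; subtracting the fixed part leaves 4.829e+08 for the cooling tower, i.e. 86.84 dB SPL.
So the cooling tower must be reduced from 92.1 to 86.84 dB SPL: IL = 5.26 dB.

5 dB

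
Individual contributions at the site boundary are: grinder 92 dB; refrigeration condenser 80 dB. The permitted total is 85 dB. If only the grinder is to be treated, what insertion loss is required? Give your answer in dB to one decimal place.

Everything except the grinder sums to 10^(80/10) = 1.000e+08 in linear terms, 80.00 dB.
The limit corresponds to 10^(85/10) = 3.162e+08; subtracting the fixed part leaves 2.162e+08 for the grinder, i.e. 83.35 dB.
Required insertion loss = 92 − 83.35 = 8.65 dB.

8.7 dB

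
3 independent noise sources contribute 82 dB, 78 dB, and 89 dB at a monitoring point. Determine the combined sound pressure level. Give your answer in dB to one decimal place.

For uncorrelated sources the intensities add, so convert each level to linear form, sum, and take 10·log₁₀ of the total.
Σ 10^(L/10) = 10^(82/10) + 10^(78/10) + 10^(89/10) = 1.016e+09.
L_total = 10·log₁₀(1.016e+09) = 90.07 dB.

90.1 dB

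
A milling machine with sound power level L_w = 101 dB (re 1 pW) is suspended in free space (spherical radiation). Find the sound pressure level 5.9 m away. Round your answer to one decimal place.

Free-field spherical radiation: L_p = L_w − 10·log₁₀(4π·r²), r = 5.9 m.
4π·r² = 437.4 m², 10·log₁₀ of that is 26.409 dB.
L_p = 101 − 26.409 = 74.59 dB.

74.6 dB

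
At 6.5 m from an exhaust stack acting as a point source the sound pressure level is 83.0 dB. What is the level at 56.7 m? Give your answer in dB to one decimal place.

Point-source attenuation: ΔL = 20·log₁₀(r₂/r₁) = 20·log₁₀(56.7/6.5) = 18.813 dB.
L₂ = 83.0 − 20·log₁₀(56.7/6.5) = 83.0 − 18.813 = 64.19 dB.

64.2 dB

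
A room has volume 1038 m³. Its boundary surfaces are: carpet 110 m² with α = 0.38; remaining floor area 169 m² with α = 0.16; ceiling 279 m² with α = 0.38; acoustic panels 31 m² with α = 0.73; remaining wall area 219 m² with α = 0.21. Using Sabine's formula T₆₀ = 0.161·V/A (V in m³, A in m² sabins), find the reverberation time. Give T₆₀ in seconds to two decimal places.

A = Σ Sᵢαᵢ = 110·0.38 + 169·0.16 + 279·0.38 + 31·0.73 + 219·0.21 = 243.48 m².
T₆₀ = 0.161 × 1038 / 243.48 = 0.686 s.

0.69 s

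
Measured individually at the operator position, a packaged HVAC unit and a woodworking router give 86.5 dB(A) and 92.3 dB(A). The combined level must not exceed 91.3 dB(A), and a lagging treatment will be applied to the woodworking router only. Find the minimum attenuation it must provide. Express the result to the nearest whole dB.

Fixed contribution from the other source: Σ 10^(L/10) = 10^(86.5/10) = 4.467e+08 (86.50 dB(A)).
To meet 91.3 dB(A) overall, the treated woodworking router may contribute at most 10^(91.3/10) − 4.467e+08 = 9.023e+08, i.e. 89.55 dB(A).
So the woodworking router must be reduced from 92.3 to 89.55 dB(A): IL = 2.75 dB.

3 dB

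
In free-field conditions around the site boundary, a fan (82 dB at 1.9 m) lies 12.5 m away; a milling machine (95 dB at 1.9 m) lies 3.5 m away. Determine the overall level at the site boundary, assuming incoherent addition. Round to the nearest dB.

First find each source's level at the receiver (point-source: −20·log₁₀(r/r_ref)), then combine on an intensity basis.
fan: 82 − 20·log₁₀(12.5/1.9) = 82 − 16.36 = 65.64 dB.
milling machine: 95 − 20·log₁₀(3.5/1.9) = 95 − 5.31 = 89.69 dB.
Σ 10^(L/10) = 9.356e+08 → L_total = 10·log₁₀(9.356e+08) = 89.71 dB.

90 dB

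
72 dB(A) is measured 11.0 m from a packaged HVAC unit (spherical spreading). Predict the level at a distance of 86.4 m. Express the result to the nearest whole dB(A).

54 dB(A)

Point-source attenuation: ΔL = 20·log₁₀(r₂/r₁) = 20·log₁₀(86.4/11.0) = 17.902 dB.
L₂ = 72 − 20·log₁₀(86.4/11.0) = 72 − 17.902 = 54.10 dB(A).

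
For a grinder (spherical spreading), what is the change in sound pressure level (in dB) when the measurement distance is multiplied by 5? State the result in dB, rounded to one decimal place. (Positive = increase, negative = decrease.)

-14.0 dB

Point-source spreading: ΔL = −20·log₁₀(r₂/r₁).
ΔL = −20·log₁₀(5) = -13.98 dB.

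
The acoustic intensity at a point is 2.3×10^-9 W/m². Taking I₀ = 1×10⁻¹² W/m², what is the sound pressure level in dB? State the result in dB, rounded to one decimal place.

33.6 dB

Dividing by I₀ shifts the exponent by 12: I/I₀ = 2.3×10^3.
L = 10·(0.3617 + 3) = 33.62 dB.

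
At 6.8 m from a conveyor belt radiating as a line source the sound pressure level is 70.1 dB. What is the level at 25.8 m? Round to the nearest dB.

64 dB

Cylindrical spreading from a line source gives a 10·log₁₀(r₂/r₁) drop.
L₂ = 70.1 − 10·log₁₀(25.8/6.8) = 70.1 − 5.791 = 64.31 dB.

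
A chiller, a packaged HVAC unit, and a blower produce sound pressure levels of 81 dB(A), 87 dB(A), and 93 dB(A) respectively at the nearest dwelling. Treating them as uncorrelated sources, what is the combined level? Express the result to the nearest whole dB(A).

94 dB(A)

Incoherent sources combine by intensity addition: L_total = 10·log₁₀(Σ 10^(L_i/10)).
Σ 10^(L/10) = 10^(81/10) + 10^(87/10) + 10^(93/10) = 2.622e+09.
L_total = 10·log₁₀(2.622e+09) = 94.19 dB(A).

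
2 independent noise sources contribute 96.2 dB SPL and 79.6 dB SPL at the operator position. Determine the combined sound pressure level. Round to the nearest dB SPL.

96 dB SPL

For uncorrelated sources the intensities add, so convert each level to linear form, sum, and take 10·log₁₀ of the total.
Σ 10^(L/10) = 10^(96.2/10) + 10^(79.6/10) = 4.260e+09.
L_total = 10·log₁₀(4.260e+09) = 96.29 dB SPL.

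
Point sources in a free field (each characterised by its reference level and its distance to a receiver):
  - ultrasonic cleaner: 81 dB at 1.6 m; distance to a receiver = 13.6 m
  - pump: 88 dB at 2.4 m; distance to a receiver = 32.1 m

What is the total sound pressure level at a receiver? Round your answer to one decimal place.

Apply inverse-square spreading to bring every level to the receiver, then sum 10^(L/10).
ultrasonic cleaner: 81 − 20·log₁₀(13.6/1.6) = 81 − 18.59 = 62.41 dB.
pump: 88 − 20·log₁₀(32.1/2.4) = 88 − 22.53 = 65.47 dB.
Σ 10^(L/10) = 5.270e+06 → L_total = 10·log₁₀(5.270e+06) = 67.22 dB.

67.2 dB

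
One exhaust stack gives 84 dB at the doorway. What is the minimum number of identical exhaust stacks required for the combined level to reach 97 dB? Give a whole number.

20

Need L₁ + 10·log₁₀ N ≥ 97, i.e. log₁₀ N ≥ 1.30.
N ≥ 10^(13.0/10) = 19.953, so N = 20.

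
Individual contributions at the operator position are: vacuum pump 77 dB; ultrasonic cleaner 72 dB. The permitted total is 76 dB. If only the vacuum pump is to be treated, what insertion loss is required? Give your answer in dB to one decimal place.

3.2 dB

The untreated sources together contribute 10^(72/10) = 1.585e+07, i.e. 72.00 dB.
The limit corresponds to 10^(76/10) = 3.981e+07; subtracting the fixed part leaves 2.396e+07 for the vacuum pump, i.e. 73.80 dB.
Required insertion loss = 77 − 73.80 = 3.20 dB.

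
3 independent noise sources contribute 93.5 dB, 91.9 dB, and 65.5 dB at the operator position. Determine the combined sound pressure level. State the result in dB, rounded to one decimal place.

For uncorrelated sources the intensities add, so convert each level to linear form, sum, and take 10·log₁₀ of the total.
Σ 10^(L/10) = 10^(93.5/10) + 10^(91.9/10) + 10^(65.5/10) = 3.791e+09.
L_total = 10·log₁₀(3.791e+09) = 95.79 dB.

95.8 dB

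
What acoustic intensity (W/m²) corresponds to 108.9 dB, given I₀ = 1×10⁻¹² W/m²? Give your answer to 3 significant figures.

0.0776 W/m²

I/I₀ = 10^(108.9/10) = 7.762e+10, so I = 7.762e+10 × 10⁻¹² W/m².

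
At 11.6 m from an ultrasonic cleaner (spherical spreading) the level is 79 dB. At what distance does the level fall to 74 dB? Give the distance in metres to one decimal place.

20.6 m

The 5.0 dB drop corresponds to a distance ratio of 10^(5.0/20) for a point source.
r₂ = 11.6·10^((79−74)/20) = 11.6·10^(5.0/20) = 20.63 m.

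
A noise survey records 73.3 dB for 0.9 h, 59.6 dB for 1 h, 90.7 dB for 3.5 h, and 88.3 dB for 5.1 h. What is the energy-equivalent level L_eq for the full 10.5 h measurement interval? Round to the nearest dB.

Weight each interval's intensity by its duration and average over T = 10.5 h:
Σ tᵢ·10^(Lᵢ/10) = 0.9·10^(73.3/10) + 1·10^(59.6/10) + 3.5·10^(90.7/10) + 5.1·10^(88.3/10) = 7.580e+09.
L_eq = 10·log₁₀(7.580e+09/10.5) = 88.58 dB.

89 dB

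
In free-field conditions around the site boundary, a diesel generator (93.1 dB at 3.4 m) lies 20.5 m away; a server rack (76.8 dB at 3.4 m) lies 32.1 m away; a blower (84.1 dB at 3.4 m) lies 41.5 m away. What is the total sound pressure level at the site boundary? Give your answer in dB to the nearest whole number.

78 dB

First find each source's level at the receiver (point-source: −20·log₁₀(r/r_ref)), then combine on an intensity basis.
diesel generator: 93.1 − 20·log₁₀(20.5/3.4) = 93.1 − 15.61 = 77.49 dB.
server rack: 76.8 − 20·log₁₀(32.1/3.4) = 76.8 − 19.50 = 57.30 dB.
blower: 84.1 − 20·log₁₀(41.5/3.4) = 84.1 − 21.73 = 62.37 dB.
Σ 10^(L/10) = 5.843e+07 → L_total = 10·log₁₀(5.843e+07) = 77.67 dB.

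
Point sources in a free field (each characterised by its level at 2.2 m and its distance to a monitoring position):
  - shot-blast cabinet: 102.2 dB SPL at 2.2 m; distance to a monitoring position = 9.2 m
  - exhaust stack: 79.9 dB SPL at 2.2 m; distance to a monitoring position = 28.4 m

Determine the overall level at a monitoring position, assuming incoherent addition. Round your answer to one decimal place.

89.8 dB SPL

Propagate each source to the receiver with L = L_ref − 20·log₁₀(r/r_ref), then add intensities.
shot-blast cabinet: 102.2 − 20·log₁₀(9.2/2.2) = 102.2 − 12.43 = 89.77 dB SPL.
exhaust stack: 79.9 − 20·log₁₀(28.4/2.2) = 79.9 − 22.22 = 57.68 dB SPL.
Σ 10^(L/10) = 9.496e+08 → L_total = 10·log₁₀(9.496e+08) = 89.78 dB SPL.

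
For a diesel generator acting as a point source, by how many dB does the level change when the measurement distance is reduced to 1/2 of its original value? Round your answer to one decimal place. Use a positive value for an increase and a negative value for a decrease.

A point source loses 6 dB per doubling of distance; generally ΔL = −20·log₁₀(r₂/r₁).
ΔL = −20·log₁₀(0.5) = +6.02 dB.

+6.0 dB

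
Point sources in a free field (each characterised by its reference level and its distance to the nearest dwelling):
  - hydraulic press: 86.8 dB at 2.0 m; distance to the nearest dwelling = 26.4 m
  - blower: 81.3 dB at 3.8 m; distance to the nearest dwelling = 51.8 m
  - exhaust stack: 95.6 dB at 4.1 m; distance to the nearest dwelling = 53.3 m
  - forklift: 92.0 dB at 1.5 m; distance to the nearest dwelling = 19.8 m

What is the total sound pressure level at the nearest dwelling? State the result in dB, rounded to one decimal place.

First find each source's level at the receiver (point-source: −20·log₁₀(r/r_ref)), then combine on an intensity basis.
hydraulic press: 86.8 − 20·log₁₀(26.4/2.0) = 86.8 − 22.41 = 64.39 dB.
blower: 81.3 − 20·log₁₀(51.8/3.8) = 81.3 − 22.69 = 58.61 dB.
exhaust stack: 95.6 − 20·log₁₀(53.3/4.1) = 95.6 − 22.28 = 73.32 dB.
forklift: 92.0 − 20·log₁₀(19.8/1.5) = 92.0 − 22.41 = 69.59 dB.
Σ 10^(L/10) = 3.405e+07 → L_total = 10·log₁₀(3.405e+07) = 75.32 dB.

75.3 dB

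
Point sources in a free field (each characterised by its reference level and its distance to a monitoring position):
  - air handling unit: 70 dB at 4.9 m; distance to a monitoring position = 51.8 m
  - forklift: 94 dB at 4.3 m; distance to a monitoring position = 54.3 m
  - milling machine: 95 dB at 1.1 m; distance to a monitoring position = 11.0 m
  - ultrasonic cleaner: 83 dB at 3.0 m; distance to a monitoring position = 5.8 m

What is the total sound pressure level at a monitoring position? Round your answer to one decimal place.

Apply inverse-square spreading to bring every level to the receiver, then sum 10^(L/10).
air handling unit: 70 − 20·log₁₀(51.8/4.9) = 70 − 20.48 = 49.52 dB.
forklift: 94 − 20·log₁₀(54.3/4.3) = 94 − 22.03 = 71.97 dB.
milling machine: 95 − 20·log₁₀(11.0/1.1) = 95 − 20.00 = 75.00 dB.
ultrasonic cleaner: 83 − 20·log₁₀(5.8/3.0) = 83 − 5.73 = 77.27 dB.
Σ 10^(L/10) = 1.008e+08 → L_total = 10·log₁₀(1.008e+08) = 80.04 dB.

80.0 dB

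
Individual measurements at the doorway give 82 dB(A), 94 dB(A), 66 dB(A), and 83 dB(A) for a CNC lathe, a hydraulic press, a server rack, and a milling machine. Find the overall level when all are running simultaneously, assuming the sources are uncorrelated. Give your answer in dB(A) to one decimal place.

94.6 dB(A)

For uncorrelated sources the intensities add, so convert each level to linear form, sum, and take 10·log₁₀ of the total.
Σ 10^(L/10) = 10^(82/10) + 10^(94/10) + 10^(66/10) + 10^(83/10) = 2.874e+09.
L_total = 10·log₁₀(2.874e+09) = 94.58 dB(A).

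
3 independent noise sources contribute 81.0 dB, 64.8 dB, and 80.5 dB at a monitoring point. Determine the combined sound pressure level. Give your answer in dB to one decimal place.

For uncorrelated sources the intensities add, so convert each level to linear form, sum, and take 10·log₁₀ of the total.
Σ 10^(L/10) = 10^(81.0/10) + 10^(64.8/10) + 10^(80.5/10) = 2.411e+08.
L_total = 10·log₁₀(2.411e+08) = 83.82 dB.

83.8 dB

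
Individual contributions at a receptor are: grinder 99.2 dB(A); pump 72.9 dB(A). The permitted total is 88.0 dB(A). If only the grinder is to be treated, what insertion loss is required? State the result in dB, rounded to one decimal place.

Fixed contribution from the other source: Σ 10^(L/10) = 10^(72.9/10) = 1.950e+07 (72.90 dB(A)).
To meet 88.0 dB(A) overall, the treated grinder may contribute at most 10^(88.0/10) − 1.950e+07 = 6.115e+08, i.e. 87.86 dB(A).
So the grinder must be reduced from 99.2 to 87.86 dB(A): IL = 11.34 dB.

11.3 dB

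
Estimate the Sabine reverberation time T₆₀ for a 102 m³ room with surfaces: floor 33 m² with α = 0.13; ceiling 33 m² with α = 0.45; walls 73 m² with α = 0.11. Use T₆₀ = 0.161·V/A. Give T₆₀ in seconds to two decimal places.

Total absorption A = 33·0.13 + 33·0.45 + 73·0.11 = 27.17 m² sabins.
T₆₀ = 0.161 × 102 / 27.17 = 0.604 s.

0.60 s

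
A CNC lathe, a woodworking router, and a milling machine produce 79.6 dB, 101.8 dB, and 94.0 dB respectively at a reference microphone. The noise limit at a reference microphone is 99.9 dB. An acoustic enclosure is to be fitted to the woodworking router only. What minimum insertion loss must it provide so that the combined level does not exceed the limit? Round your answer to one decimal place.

The untreated sources together contribute 10^(79.6/10) + 10^(94.0/10) = 2.603e+09, i.e. 94.15 dB.
The limit corresponds to 10^(99.9/10) = 9.772e+09; subtracting the fixed part leaves 7.169e+09 for the woodworking router, i.e. 98.55 dB.
So the woodworking router must be reduced from 101.8 to 98.55 dB: IL = 3.25 dB.

3.2 dB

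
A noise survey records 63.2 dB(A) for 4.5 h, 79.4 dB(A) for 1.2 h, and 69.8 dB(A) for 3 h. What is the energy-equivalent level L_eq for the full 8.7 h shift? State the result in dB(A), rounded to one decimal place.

72.1 dB(A)

Weight each interval's intensity by its duration and average over T = 8.7 h:
Σ tᵢ·10^(Lᵢ/10) = 4.5·10^(63.2/10) + 1.2·10^(79.4/10) + 3·10^(69.8/10) = 1.426e+08.
L_eq = 10·log₁₀(1.426e+08/8.7) = 72.15 dB(A).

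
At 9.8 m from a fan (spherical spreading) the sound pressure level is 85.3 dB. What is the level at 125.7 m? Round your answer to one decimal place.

63.1 dB

For a point source, L₂ = L₁ − 20·log₁₀(r₂/r₁).
L₂ = 85.3 − 20·log₁₀(125.7/9.8) = 85.3 − 22.162 = 63.14 dB.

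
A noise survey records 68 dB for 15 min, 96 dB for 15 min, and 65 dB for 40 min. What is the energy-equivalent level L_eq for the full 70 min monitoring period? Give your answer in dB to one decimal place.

89.3 dB

L_eq = 10·log₁₀[(1/T)·Σ tᵢ·10^(Lᵢ/10)] with T = 70 min.
Σ tᵢ·10^(Lᵢ/10) = 15·10^(68/10) + 15·10^(96/10) + 40·10^(65/10) = 5.994e+10.
L_eq = 10·log₁₀(5.994e+10/70) = 89.33 dB.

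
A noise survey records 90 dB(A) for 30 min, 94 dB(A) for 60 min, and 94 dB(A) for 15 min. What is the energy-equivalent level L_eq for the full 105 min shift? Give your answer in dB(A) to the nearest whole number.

93 dB(A)

The energy average is taken in the linear domain: L_eq = 10·log₁₀[(Σ tᵢ·10^(Lᵢ/10))/T], T = 105 min.
Σ tᵢ·10^(Lᵢ/10) = 30·10^(90/10) + 60·10^(94/10) + 15·10^(94/10) = 2.184e+11.
L_eq = 10·log₁₀(2.184e+11/105) = 93.18 dB(A).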